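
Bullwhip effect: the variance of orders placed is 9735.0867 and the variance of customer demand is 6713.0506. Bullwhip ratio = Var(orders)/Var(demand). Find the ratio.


BW = 9735.0867 / 6713.0506 = 1.4502

1.4502


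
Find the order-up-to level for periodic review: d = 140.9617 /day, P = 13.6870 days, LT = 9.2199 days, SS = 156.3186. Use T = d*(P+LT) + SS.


P + LT = 22.9069
d*(P+LT) = 140.9617 * 22.9069 = 3228.9956
T = 3228.9956 + 156.3186 = 3385.3142

3385.3142 units


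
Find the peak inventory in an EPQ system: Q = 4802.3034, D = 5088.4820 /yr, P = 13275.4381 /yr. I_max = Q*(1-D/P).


D/P = 0.3833
1 - D/P = 0.6167
I_max = 4802.3034 * 0.6167 = 2961.5781

2961.5781 units


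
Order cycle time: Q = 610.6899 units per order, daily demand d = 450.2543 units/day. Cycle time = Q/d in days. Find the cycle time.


Cycle = 610.6899 / 450.2543 = 1.3563

1.3563 days


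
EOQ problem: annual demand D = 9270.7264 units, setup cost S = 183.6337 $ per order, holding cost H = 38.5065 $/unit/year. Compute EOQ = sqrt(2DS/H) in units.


2*D*S = 2 * 9270.7264 * 183.6337 = 3404835.5810
2*D*S/H = 88422.3594
EOQ = sqrt(88422.3594) = 297.3590

297.3590 units


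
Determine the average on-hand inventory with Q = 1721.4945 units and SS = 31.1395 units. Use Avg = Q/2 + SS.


Q/2 = 860.7473
Avg = 860.7473 + 31.1395 = 891.8868

891.8868 units


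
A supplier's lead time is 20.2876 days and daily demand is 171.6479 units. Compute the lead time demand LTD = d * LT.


LTD = 171.6479 * 20.2876 = 3482.3239

3482.3239 units


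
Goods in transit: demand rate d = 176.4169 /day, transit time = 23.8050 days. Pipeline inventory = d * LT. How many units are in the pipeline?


Pipeline = 176.4169 * 23.8050 = 4199.6043

4199.6043 units


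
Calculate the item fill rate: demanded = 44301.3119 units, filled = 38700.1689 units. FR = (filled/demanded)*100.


FR = 38700.1689 / 44301.3119 * 100 = 87.3567

87.3567%


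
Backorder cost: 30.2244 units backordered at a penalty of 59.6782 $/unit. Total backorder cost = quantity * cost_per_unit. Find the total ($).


Total = 30.2244 * 59.6782 = 1803.7378

1803.7378 $


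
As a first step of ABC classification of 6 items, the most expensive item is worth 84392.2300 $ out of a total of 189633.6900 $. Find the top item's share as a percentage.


Top item = 84392.2300
Total = 189633.6900
Percentage = 84392.2300 / 189633.6900 * 100 = 44.5028

44.5028%


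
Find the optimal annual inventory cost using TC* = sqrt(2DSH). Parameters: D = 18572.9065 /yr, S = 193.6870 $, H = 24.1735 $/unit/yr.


2*D*S*H = 173920139.6786
TC* = sqrt(173920139.6786) = 13187.8785

13187.8785 $/yr


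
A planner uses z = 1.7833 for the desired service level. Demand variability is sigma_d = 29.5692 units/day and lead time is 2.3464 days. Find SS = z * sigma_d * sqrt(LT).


sqrt(LT) = sqrt(2.3464) = 1.5318
SS = 1.7833 * 29.5692 * 1.5318 = 80.7728

80.7728 units


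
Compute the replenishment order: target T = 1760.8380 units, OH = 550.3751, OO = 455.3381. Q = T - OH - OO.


Inventory position = OH + OO = 550.3751 + 455.3381 = 1005.7132
Q = 1760.8380 - 1005.7132 = 755.1248

755.1248 units


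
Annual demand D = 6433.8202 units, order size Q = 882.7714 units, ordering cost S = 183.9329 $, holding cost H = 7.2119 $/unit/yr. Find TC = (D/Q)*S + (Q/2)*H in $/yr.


Ordering cost = D*S/Q = 1340.5409
Holding cost = Q*H/2 = 3183.2295
TC = 1340.5409 + 3183.2295 = 4523.7705

4523.7705 $/yr


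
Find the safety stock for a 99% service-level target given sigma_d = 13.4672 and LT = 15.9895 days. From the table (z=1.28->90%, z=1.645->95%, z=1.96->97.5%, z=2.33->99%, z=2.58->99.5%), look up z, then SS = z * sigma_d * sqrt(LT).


From the table, SL = 99% corresponds to z = 2.33
sqrt(LT) = sqrt(15.9895) = 3.9987
SS = 2.33 * 13.4672 * 3.9987 = 125.4731

125.4731 units


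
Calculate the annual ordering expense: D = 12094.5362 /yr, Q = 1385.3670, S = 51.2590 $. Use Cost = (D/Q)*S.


Number of orders = D/Q = 8.7302
Cost = 8.7302 * 51.2590 = 447.5015

447.5015 $/yr


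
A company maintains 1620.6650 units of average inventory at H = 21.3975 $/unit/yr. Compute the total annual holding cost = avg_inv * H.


Cost = 1620.6650 * 21.3975 = 34678.1793

34678.1793 $/yr


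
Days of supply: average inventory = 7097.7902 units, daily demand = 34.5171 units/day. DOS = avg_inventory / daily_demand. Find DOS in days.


DOS = 7097.7902 / 34.5171 = 205.6311

205.6311 days


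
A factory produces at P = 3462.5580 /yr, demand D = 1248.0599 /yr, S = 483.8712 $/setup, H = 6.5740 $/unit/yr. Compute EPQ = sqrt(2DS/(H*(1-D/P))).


1 - D/P = 1 - 0.3604 = 0.6396
H*(1-D/P) = 4.2044
2DS = 1207800.4830
EPQ = sqrt(287267.9955) = 535.9739

535.9739 units


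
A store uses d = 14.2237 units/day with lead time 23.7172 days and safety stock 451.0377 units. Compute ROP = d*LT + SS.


d*LT = 14.2237 * 23.7172 = 337.3463
ROP = 337.3463 + 451.0377 = 788.3840

788.3840 units


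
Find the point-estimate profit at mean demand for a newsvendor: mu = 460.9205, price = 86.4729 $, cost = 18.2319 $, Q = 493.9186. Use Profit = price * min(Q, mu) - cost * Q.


Sales at mu = min(493.9186, 460.9205) = 460.9205
Revenue = 86.4729 * 460.9205 = 39857.1323
Total cost = 18.2319 * 493.9186 = 9005.0745
Profit = 39857.1323 - 9005.0745 = 30852.0578

30852.0578 $


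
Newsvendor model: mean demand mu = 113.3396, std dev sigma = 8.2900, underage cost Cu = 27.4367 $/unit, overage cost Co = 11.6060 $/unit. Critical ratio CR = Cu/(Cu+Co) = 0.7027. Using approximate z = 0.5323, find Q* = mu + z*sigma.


CR = Cu/(Cu+Co) = 27.4367/(27.4367+11.6060) = 0.7027
z = 0.5323
Q* = 113.3396 + 0.5323 * 8.2900 = 117.7524

117.7524 units


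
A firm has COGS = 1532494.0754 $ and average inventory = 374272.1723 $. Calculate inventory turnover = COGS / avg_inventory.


Turnover = 1532494.0754 / 374272.1723 = 4.0946

4.0946


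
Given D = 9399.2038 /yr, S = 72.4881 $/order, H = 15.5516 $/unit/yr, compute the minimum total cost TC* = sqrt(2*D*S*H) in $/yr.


2*D*S*H = 21191556.4741
TC* = sqrt(21191556.4741) = 4603.4288

4603.4288 $/yr


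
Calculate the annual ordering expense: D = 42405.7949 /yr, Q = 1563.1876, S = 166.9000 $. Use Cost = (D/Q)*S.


Number of orders = D/Q = 27.1278
Cost = 27.1278 * 166.9000 = 4527.6249

4527.6249 $/yr


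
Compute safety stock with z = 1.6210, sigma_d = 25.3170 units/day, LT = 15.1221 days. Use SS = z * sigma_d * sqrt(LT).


sqrt(LT) = sqrt(15.1221) = 3.8887
SS = 1.6210 * 25.3170 * 3.8887 = 159.5884

159.5884 units


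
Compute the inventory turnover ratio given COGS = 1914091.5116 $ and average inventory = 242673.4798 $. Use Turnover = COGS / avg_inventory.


Turnover = 1914091.5116 / 242673.4798 = 7.8875

7.8875


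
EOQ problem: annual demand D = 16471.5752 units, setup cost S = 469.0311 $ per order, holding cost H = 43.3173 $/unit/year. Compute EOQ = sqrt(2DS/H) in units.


2*D*S = 2 * 16471.5752 * 469.0311 = 15451362.0696
2*D*S/H = 356701.8736
EOQ = sqrt(356701.8736) = 597.2452

597.2452 units


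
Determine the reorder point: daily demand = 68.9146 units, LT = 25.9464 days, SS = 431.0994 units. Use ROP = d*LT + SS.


d*LT = 68.9146 * 25.9464 = 1788.0858
ROP = 1788.0858 + 431.0994 = 2219.1852

2219.1852 units


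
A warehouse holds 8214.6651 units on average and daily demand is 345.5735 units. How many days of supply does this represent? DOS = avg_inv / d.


DOS = 8214.6651 / 345.5735 = 23.7711

23.7711 days


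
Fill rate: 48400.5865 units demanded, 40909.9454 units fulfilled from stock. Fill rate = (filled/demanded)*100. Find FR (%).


FR = 40909.9454 / 48400.5865 * 100 = 84.5237

84.5237%


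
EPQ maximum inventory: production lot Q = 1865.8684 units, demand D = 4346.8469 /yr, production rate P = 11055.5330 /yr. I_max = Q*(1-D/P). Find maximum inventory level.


D/P = 0.3932
1 - D/P = 0.6068
I_max = 1865.8684 * 0.6068 = 1132.2408

1132.2408 units


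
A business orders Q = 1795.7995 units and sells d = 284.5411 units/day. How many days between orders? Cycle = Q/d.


Cycle = 1795.7995 / 284.5411 = 6.3112

6.3112 days


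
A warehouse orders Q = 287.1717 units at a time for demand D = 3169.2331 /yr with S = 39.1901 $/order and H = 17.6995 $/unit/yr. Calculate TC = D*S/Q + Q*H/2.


Ordering cost = D*S/Q = 432.5028
Holding cost = Q*H/2 = 2541.3978
TC = 432.5028 + 2541.3978 = 2973.9005

2973.9005 $/yr


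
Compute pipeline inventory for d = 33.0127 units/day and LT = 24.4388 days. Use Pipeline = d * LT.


Pipeline = 33.0127 * 24.4388 = 806.7908

806.7908 units


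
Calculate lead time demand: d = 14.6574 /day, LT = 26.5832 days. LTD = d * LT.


LTD = 14.6574 * 26.5832 = 389.6406

389.6406 units


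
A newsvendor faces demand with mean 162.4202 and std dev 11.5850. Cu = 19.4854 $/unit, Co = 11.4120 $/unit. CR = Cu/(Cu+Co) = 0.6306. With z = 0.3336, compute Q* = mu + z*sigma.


CR = Cu/(Cu+Co) = 19.4854/(19.4854+11.4120) = 0.6306
z = 0.3336
Q* = 162.4202 + 0.3336 * 11.5850 = 166.2850

166.2850 units


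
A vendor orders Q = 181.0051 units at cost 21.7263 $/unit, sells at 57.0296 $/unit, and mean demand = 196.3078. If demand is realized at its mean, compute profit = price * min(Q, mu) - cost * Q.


Sales at mu = min(181.0051, 196.3078) = 181.0051
Revenue = 57.0296 * 181.0051 = 10322.6485
Total cost = 21.7263 * 181.0051 = 3932.5711
Profit = 10322.6485 - 3932.5711 = 6390.0773

6390.0773 $


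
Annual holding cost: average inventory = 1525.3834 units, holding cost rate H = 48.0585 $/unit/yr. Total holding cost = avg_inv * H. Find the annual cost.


Cost = 1525.3834 * 48.0585 = 73307.6381

73307.6381 $/yr


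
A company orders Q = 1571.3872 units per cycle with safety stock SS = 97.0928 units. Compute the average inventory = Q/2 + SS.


Q/2 = 785.6936
Avg = 785.6936 + 97.0928 = 882.7864

882.7864 units


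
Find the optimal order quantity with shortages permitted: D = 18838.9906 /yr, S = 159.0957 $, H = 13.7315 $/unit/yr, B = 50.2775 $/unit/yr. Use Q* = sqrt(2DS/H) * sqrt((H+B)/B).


sqrt(2DS/H) = 660.7148
sqrt((H+B)/B) = 1.1283
Q* = 660.7148 * 1.1283 = 745.5001

745.5001 units


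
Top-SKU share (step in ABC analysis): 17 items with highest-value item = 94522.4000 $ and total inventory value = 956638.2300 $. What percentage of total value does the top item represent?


Top item = 94522.4000
Total = 956638.2300
Percentage = 94522.4000 / 956638.2300 * 100 = 9.8807

9.8807%


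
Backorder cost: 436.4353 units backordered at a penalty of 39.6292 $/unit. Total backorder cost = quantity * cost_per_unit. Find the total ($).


Total = 436.4353 * 39.6292 = 17295.5818

17295.5818 $


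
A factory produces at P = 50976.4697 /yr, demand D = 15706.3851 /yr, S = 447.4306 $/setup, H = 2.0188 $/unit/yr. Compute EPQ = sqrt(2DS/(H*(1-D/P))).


1 - D/P = 1 - 0.3081 = 0.6919
H*(1-D/P) = 1.3968
2DS = 14055034.6182
EPQ = sqrt(10062406.9638) = 3172.1297

3172.1297 units


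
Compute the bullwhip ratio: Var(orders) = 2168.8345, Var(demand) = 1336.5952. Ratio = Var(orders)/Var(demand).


BW = 2168.8345 / 1336.5952 = 1.6227

1.6227


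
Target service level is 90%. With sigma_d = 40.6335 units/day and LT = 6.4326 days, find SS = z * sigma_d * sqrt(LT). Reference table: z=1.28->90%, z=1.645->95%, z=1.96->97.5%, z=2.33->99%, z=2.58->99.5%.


From the table, SL = 90% corresponds to z = 1.28
sqrt(LT) = sqrt(6.4326) = 2.5363
SS = 1.28 * 40.6335 * 2.5363 = 131.9130

131.9130 units


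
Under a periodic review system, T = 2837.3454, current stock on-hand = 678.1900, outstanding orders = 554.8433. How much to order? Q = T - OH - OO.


Inventory position = OH + OO = 678.1900 + 554.8433 = 1233.0333
Q = 2837.3454 - 1233.0333 = 1604.3121

1604.3121 units


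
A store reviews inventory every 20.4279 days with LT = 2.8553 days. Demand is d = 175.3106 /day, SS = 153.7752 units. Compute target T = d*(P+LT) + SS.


P + LT = 23.2832
d*(P+LT) = 175.3106 * 23.2832 = 4081.7918
T = 4081.7918 + 153.7752 = 4235.5670

4235.5670 units


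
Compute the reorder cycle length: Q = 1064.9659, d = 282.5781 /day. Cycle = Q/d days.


Cycle = 1064.9659 / 282.5781 = 3.7687

3.7687 days


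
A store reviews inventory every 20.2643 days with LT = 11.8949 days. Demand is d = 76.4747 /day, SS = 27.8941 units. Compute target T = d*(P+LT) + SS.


P + LT = 32.1592
d*(P+LT) = 76.4747 * 32.1592 = 2459.3652
T = 2459.3652 + 27.8941 = 2487.2593

2487.2593 units


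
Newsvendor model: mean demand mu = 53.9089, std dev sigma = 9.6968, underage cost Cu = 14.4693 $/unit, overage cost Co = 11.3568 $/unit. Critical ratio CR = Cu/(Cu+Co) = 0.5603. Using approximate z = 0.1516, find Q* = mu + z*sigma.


CR = Cu/(Cu+Co) = 14.4693/(14.4693+11.3568) = 0.5603
z = 0.1516
Q* = 53.9089 + 0.1516 * 9.6968 = 55.3789

55.3789 units


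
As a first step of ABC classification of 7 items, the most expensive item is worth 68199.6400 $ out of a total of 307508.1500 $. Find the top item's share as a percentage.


Top item = 68199.6400
Total = 307508.1500
Percentage = 68199.6400 / 307508.1500 * 100 = 22.1782

22.1782%


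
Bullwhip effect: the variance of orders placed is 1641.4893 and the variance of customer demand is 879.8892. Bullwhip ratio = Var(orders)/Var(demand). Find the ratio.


BW = 1641.4893 / 879.8892 = 1.8656

1.8656


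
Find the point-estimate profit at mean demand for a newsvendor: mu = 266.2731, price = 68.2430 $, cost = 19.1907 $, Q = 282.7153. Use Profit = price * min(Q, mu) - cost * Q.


Sales at mu = min(282.7153, 266.2731) = 266.2731
Revenue = 68.2430 * 266.2731 = 18171.2752
Total cost = 19.1907 * 282.7153 = 5425.5045
Profit = 18171.2752 - 5425.5045 = 12745.7707

12745.7707 $


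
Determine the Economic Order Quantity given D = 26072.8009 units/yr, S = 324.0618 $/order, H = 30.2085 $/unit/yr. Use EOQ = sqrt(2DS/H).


2*D*S = 2 * 26072.8009 * 324.0618 = 16898397.5814
2*D*S/H = 559392.1440
EOQ = sqrt(559392.1440) = 747.9252

747.9252 units


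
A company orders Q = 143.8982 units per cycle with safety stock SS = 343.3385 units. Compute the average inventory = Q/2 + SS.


Q/2 = 71.9491
Avg = 71.9491 + 343.3385 = 415.2876

415.2876 units


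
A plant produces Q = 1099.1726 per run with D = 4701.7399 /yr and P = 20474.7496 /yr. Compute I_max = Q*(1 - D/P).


D/P = 0.2296
1 - D/P = 0.7704
I_max = 1099.1726 * 0.7704 = 846.7630

846.7630 units


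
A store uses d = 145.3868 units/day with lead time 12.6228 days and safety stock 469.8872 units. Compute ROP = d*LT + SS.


d*LT = 145.3868 * 12.6228 = 1835.1885
ROP = 1835.1885 + 469.8872 = 2305.0757

2305.0757 units


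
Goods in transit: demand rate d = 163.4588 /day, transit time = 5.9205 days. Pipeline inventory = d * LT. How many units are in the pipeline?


Pipeline = 163.4588 * 5.9205 = 967.7578

967.7578 units


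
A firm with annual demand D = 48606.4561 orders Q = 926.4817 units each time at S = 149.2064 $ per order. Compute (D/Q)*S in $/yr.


Number of orders = D/Q = 52.4635
Cost = 52.4635 * 149.2064 = 7827.8873

7827.8873 $/yr


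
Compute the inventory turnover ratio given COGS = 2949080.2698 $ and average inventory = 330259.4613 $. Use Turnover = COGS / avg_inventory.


Turnover = 2949080.2698 / 330259.4613 = 8.9296

8.9296


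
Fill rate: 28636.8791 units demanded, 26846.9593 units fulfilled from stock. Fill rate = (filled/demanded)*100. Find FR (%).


FR = 26846.9593 / 28636.8791 * 100 = 93.7496

93.7496%


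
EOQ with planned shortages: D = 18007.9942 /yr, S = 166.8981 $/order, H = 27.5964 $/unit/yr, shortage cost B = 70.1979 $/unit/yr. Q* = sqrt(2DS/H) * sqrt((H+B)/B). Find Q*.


sqrt(2DS/H) = 466.7100
sqrt((H+B)/B) = 1.1803
Q* = 466.7100 * 1.1803 = 550.8608

550.8608 units


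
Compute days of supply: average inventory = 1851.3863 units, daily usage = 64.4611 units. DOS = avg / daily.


DOS = 1851.3863 / 64.4611 = 28.7210

28.7210 days


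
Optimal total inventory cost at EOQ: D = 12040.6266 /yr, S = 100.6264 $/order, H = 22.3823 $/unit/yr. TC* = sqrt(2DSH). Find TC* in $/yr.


2*D*S*H = 54237009.0871
TC* = sqrt(54237009.0871) = 7364.5780

7364.5780 $/yr


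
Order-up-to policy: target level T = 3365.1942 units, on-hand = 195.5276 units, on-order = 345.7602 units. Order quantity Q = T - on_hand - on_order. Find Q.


Inventory position = OH + OO = 195.5276 + 345.7602 = 541.2878
Q = 3365.1942 - 541.2878 = 2823.9064

2823.9064 units


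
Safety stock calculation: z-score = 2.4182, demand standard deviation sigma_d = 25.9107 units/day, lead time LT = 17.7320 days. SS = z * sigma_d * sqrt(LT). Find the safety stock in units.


sqrt(LT) = sqrt(17.7320) = 4.2109
SS = 2.4182 * 25.9107 * 4.2109 = 263.8458

263.8458 units


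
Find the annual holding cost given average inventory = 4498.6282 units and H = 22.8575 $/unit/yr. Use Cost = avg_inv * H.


Cost = 4498.6282 * 22.8575 = 102827.3941

102827.3941 $/yr


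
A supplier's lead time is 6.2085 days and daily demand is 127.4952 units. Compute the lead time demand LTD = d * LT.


LTD = 127.4952 * 6.2085 = 791.5539

791.5539 units


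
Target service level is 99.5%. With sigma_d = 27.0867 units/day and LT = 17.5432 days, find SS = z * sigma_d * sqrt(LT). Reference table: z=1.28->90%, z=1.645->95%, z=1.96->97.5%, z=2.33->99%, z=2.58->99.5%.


From the table, SL = 99.5% corresponds to z = 2.58
sqrt(LT) = sqrt(17.5432) = 4.1885
SS = 2.58 * 27.0867 * 4.1885 = 292.7050

292.7050 units


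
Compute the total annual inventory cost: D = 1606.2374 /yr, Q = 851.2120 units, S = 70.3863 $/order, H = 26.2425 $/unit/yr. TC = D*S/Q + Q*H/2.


Ordering cost = D*S/Q = 132.8190
Holding cost = Q*H/2 = 11168.9655
TC = 132.8190 + 11168.9655 = 11301.7844

11301.7844 $/yr


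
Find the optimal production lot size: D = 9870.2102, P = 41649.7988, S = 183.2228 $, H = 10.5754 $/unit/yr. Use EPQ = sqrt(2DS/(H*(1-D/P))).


1 - D/P = 1 - 0.2370 = 0.7630
H*(1-D/P) = 8.0692
2DS = 3616895.0989
EPQ = sqrt(448232.9173) = 669.5020

669.5020 units


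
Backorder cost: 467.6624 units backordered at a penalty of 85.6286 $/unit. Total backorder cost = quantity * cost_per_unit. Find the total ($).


Total = 467.6624 * 85.6286 = 40045.2766

40045.2766 $


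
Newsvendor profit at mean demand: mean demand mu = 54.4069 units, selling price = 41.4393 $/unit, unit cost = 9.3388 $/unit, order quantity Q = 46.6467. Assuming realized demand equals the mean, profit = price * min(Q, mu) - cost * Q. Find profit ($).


Sales at mu = min(46.6467, 54.4069) = 46.6467
Revenue = 41.4393 * 46.6467 = 1933.0066
Total cost = 9.3388 * 46.6467 = 435.6242
Profit = 1933.0066 - 435.6242 = 1497.3824

1497.3824 $


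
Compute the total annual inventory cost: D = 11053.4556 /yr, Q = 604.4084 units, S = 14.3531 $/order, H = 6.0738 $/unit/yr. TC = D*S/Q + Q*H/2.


Ordering cost = D*S/Q = 262.4903
Holding cost = Q*H/2 = 1835.5279
TC = 262.4903 + 1835.5279 = 2098.0182

2098.0182 $/yr


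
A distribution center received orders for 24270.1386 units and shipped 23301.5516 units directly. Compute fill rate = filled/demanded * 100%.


FR = 23301.5516 / 24270.1386 * 100 = 96.0091

96.0091%


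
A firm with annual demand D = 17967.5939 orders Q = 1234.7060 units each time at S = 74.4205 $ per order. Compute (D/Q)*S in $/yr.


Number of orders = D/Q = 14.5521
Cost = 14.5521 * 74.4205 = 1082.9763

1082.9763 $/yr


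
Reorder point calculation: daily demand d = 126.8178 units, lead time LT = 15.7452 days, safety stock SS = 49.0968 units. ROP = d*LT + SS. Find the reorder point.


d*LT = 126.8178 * 15.7452 = 1996.7716
ROP = 1996.7716 + 49.0968 = 2045.8684

2045.8684 units


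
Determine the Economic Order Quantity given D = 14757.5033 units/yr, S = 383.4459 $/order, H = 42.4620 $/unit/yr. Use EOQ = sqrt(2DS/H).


2*D*S = 2 * 14757.5033 * 383.4459 = 11317408.2692
2*D*S/H = 266530.2687
EOQ = sqrt(266530.2687) = 516.2657

516.2657 units


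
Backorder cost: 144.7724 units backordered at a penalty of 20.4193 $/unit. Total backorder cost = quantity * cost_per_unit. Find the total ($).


Total = 144.7724 * 20.4193 = 2956.1511

2956.1511 $


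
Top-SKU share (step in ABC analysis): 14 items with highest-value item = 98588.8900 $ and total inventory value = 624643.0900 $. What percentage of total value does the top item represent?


Top item = 98588.8900
Total = 624643.0900
Percentage = 98588.8900 / 624643.0900 * 100 = 15.7832

15.7832%


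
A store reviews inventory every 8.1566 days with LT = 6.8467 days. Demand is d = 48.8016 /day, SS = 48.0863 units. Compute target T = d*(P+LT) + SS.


P + LT = 15.0033
d*(P+LT) = 48.8016 * 15.0033 = 732.1850
T = 732.1850 + 48.0863 = 780.2713

780.2713 units


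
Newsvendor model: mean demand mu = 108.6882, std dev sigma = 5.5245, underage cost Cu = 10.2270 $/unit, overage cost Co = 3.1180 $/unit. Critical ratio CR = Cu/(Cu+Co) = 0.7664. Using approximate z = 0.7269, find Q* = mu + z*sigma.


CR = Cu/(Cu+Co) = 10.2270/(10.2270+3.1180) = 0.7664
z = 0.7269
Q* = 108.6882 + 0.7269 * 5.5245 = 112.7040

112.7040 units


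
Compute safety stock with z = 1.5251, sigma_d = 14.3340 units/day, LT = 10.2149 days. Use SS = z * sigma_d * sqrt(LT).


sqrt(LT) = sqrt(10.2149) = 3.1961
SS = 1.5251 * 14.3340 * 3.1961 = 69.8687

69.8687 units


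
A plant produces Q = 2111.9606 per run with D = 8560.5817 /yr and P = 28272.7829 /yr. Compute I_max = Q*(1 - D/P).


D/P = 0.3028
1 - D/P = 0.6972
I_max = 2111.9606 * 0.6972 = 1472.4901

1472.4901 units


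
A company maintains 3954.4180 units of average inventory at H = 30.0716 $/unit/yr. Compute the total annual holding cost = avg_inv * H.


Cost = 3954.4180 * 30.0716 = 118915.6763

118915.6763 $/yr


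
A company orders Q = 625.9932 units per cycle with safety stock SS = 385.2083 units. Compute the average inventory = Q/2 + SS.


Q/2 = 312.9966
Avg = 312.9966 + 385.2083 = 698.2049

698.2049 units


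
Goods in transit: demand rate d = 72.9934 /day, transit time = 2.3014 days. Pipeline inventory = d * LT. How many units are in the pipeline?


Pipeline = 72.9934 * 2.3014 = 167.9870

167.9870 units


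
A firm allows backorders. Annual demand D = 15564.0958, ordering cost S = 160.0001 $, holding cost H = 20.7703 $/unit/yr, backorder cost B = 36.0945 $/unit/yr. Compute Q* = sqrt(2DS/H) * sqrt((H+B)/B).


sqrt(2DS/H) = 489.6837
sqrt((H+B)/B) = 1.2552
Q* = 489.6837 * 1.2552 = 614.6345

614.6345 units


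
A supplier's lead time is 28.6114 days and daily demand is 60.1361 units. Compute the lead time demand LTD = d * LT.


LTD = 60.1361 * 28.6114 = 1720.5780

1720.5780 units


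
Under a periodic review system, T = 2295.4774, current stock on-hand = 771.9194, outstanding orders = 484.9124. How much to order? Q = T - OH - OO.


Inventory position = OH + OO = 771.9194 + 484.9124 = 1256.8318
Q = 2295.4774 - 1256.8318 = 1038.6456

1038.6456 units


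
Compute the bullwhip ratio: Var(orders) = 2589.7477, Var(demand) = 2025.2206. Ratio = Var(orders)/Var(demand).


BW = 2589.7477 / 2025.2206 = 1.2787

1.2787


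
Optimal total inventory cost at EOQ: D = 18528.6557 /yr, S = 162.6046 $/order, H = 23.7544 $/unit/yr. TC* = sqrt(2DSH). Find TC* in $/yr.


2*D*S*H = 143136633.8431
TC* = sqrt(143136633.8431) = 11963.9723

11963.9723 $/yr


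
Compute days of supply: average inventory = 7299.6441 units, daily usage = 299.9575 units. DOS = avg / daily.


DOS = 7299.6441 / 299.9575 = 24.3356

24.3356 days


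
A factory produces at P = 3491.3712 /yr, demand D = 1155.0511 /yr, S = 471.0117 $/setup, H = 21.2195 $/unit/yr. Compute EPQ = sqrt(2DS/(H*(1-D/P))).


1 - D/P = 1 - 0.3308 = 0.6692
H*(1-D/P) = 14.1994
2DS = 1088085.1644
EPQ = sqrt(76628.6937) = 276.8189

276.8189 units


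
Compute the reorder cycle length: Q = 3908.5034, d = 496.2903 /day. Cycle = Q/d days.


Cycle = 3908.5034 / 496.2903 = 7.8754

7.8754 days


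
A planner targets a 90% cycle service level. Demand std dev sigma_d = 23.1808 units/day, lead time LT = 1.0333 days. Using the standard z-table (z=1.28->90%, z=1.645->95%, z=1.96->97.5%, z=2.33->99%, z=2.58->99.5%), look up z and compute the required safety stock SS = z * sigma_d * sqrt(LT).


From the table, SL = 90% corresponds to z = 1.28
sqrt(LT) = sqrt(1.0333) = 1.0165
SS = 1.28 * 23.1808 * 1.0165 = 30.1614

30.1614 units


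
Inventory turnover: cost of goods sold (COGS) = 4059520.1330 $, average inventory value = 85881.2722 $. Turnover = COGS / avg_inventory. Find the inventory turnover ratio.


Turnover = 4059520.1330 / 85881.2722 = 47.2690

47.2690


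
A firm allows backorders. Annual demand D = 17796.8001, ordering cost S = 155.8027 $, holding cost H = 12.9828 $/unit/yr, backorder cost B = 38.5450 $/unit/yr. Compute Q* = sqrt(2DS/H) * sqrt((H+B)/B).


sqrt(2DS/H) = 653.5657
sqrt((H+B)/B) = 1.1562
Q* = 653.5657 * 1.1562 = 755.6593

755.6593 units


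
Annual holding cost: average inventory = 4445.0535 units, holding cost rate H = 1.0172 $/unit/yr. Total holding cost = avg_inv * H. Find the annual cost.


Cost = 4445.0535 * 1.0172 = 4521.5084

4521.5084 $/yr


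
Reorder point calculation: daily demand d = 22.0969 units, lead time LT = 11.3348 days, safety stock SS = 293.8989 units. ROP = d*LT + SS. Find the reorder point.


d*LT = 22.0969 * 11.3348 = 250.4639
ROP = 250.4639 + 293.8989 = 544.3628

544.3628 units


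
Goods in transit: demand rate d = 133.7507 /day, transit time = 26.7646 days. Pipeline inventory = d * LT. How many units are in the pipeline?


Pipeline = 133.7507 * 26.7646 = 3579.7840

3579.7840 units


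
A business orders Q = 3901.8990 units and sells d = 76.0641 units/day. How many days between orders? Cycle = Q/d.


Cycle = 3901.8990 / 76.0641 = 51.2975

51.2975 days


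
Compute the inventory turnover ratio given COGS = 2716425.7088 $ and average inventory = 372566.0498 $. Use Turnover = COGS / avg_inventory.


Turnover = 2716425.7088 / 372566.0498 = 7.2911

7.2911


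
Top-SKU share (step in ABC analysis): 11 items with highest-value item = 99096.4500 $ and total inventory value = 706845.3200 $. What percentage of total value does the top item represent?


Top item = 99096.4500
Total = 706845.3200
Percentage = 99096.4500 / 706845.3200 * 100 = 14.0195

14.0195%


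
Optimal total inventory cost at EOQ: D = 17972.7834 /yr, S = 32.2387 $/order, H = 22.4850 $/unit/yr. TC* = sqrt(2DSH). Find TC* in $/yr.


2*D*S*H = 26056480.1737
TC* = sqrt(26056480.1737) = 5104.5548

5104.5548 $/yr


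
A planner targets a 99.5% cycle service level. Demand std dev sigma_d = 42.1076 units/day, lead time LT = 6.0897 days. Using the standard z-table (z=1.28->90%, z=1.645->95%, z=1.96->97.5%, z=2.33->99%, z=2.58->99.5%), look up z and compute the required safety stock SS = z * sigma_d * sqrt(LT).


From the table, SL = 99.5% corresponds to z = 2.58
sqrt(LT) = sqrt(6.0897) = 2.4677
SS = 2.58 * 42.1076 * 2.4677 = 268.0885

268.0885 units


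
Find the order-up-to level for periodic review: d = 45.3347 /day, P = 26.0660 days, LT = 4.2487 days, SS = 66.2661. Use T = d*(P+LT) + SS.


P + LT = 30.3147
d*(P+LT) = 45.3347 * 30.3147 = 1374.3078
T = 1374.3078 + 66.2661 = 1440.5739

1440.5739 units


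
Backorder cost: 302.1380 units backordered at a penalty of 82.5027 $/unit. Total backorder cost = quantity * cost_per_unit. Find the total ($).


Total = 302.1380 * 82.5027 = 24927.2008

24927.2008 $


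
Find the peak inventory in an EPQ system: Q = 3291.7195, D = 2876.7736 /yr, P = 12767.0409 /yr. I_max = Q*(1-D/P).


D/P = 0.2253
1 - D/P = 0.7747
I_max = 3291.7195 * 0.7747 = 2550.0025

2550.0025 units


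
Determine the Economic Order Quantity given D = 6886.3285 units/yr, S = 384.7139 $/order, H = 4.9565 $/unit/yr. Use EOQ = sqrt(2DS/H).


2*D*S = 2 * 6886.3285 * 384.7139 = 5298532.5878
2*D*S/H = 1069006.8774
EOQ = sqrt(1069006.8774) = 1033.9279

1033.9279 units


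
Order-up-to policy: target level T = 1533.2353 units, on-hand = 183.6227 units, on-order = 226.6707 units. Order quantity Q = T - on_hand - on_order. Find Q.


Inventory position = OH + OO = 183.6227 + 226.6707 = 410.2934
Q = 1533.2353 - 410.2934 = 1122.9419

1122.9419 units


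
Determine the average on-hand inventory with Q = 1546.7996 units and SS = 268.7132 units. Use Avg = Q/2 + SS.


Q/2 = 773.3998
Avg = 773.3998 + 268.7132 = 1042.1130

1042.1130 units


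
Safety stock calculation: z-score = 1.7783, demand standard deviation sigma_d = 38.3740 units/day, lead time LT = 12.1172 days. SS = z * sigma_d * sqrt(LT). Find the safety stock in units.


sqrt(LT) = sqrt(12.1172) = 3.4810
SS = 1.7783 * 38.3740 * 3.4810 = 237.5435

237.5435 units


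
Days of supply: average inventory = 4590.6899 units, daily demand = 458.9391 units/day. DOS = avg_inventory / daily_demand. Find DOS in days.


DOS = 4590.6899 / 458.9391 = 10.0028

10.0028 days


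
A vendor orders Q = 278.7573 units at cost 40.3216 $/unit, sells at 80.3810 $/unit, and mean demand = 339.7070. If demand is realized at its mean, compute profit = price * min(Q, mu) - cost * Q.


Sales at mu = min(278.7573, 339.7070) = 278.7573
Revenue = 80.3810 * 278.7573 = 22406.7905
Total cost = 40.3216 * 278.7573 = 11239.9403
Profit = 22406.7905 - 11239.9403 = 11166.8502

11166.8502 $


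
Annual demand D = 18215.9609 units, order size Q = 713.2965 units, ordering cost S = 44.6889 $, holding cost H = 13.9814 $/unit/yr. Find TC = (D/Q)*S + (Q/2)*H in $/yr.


Ordering cost = D*S/Q = 1141.2523
Holding cost = Q*H/2 = 4986.4418
TC = 1141.2523 + 4986.4418 = 6127.6941

6127.6941 $/yr


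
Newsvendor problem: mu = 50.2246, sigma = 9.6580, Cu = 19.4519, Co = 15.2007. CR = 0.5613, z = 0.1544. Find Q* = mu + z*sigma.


CR = Cu/(Cu+Co) = 19.4519/(19.4519+15.2007) = 0.5613
z = 0.1544
Q* = 50.2246 + 0.1544 * 9.6580 = 51.7158

51.7158 units


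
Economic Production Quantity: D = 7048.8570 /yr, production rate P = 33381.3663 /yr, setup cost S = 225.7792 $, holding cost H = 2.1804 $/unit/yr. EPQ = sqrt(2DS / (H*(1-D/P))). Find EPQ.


1 - D/P = 1 - 0.2112 = 0.7888
H*(1-D/P) = 1.7200
2DS = 3182970.5887
EPQ = sqrt(1850581.9184) = 1360.3610

1360.3610 units


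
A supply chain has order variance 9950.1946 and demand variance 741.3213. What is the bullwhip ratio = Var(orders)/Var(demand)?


BW = 9950.1946 / 741.3213 = 13.4222

13.4222


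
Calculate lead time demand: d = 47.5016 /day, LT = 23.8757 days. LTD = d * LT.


LTD = 47.5016 * 23.8757 = 1134.1340

1134.1340 units


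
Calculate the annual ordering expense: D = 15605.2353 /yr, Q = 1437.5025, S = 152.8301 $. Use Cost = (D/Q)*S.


Number of orders = D/Q = 10.8558
Cost = 10.8558 * 152.8301 = 1659.0925

1659.0925 $/yr


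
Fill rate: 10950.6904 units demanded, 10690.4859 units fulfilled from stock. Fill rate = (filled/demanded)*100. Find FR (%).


FR = 10690.4859 / 10950.6904 * 100 = 97.6239

97.6239%


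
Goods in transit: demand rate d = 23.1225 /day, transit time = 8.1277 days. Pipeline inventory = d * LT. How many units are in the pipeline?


Pipeline = 23.1225 * 8.1277 = 187.9327

187.9327 units


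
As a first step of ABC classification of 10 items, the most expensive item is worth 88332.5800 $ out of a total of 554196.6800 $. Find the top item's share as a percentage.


Top item = 88332.5800
Total = 554196.6800
Percentage = 88332.5800 / 554196.6800 * 100 = 15.9389

15.9389%


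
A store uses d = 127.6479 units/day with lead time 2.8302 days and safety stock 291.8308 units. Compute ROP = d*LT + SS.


d*LT = 127.6479 * 2.8302 = 361.2691
ROP = 361.2691 + 291.8308 = 653.0999

653.0999 units


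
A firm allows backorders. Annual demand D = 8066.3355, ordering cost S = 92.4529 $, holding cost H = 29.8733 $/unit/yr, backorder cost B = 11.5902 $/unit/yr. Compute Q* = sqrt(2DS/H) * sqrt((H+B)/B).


sqrt(2DS/H) = 223.4456
sqrt((H+B)/B) = 1.8914
Q* = 223.4456 * 1.8914 = 422.6290

422.6290 units


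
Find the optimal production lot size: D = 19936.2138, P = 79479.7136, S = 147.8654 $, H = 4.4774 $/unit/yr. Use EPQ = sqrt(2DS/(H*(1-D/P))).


1 - D/P = 1 - 0.2508 = 0.7492
H*(1-D/P) = 3.3543
2DS = 5895752.4560
EPQ = sqrt(1757661.6679) = 1325.7683

1325.7683 units


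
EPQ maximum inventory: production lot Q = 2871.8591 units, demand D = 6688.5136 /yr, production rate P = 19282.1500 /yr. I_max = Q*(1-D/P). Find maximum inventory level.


D/P = 0.3469
1 - D/P = 0.6531
I_max = 2871.8591 * 0.6531 = 1875.6803

1875.6803 units


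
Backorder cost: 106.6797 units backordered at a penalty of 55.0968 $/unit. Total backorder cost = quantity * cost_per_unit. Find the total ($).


Total = 106.6797 * 55.0968 = 5877.7101

5877.7101 $


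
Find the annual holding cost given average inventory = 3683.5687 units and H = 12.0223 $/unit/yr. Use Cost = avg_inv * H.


Cost = 3683.5687 * 12.0223 = 44284.9680

44284.9680 $/yr


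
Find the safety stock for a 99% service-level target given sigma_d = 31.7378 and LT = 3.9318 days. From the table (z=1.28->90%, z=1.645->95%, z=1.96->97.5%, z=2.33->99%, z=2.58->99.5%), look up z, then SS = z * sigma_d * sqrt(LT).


From the table, SL = 99% corresponds to z = 2.33
sqrt(LT) = sqrt(3.9318) = 1.9829
SS = 2.33 * 31.7378 * 1.9829 = 146.6319

146.6319 units


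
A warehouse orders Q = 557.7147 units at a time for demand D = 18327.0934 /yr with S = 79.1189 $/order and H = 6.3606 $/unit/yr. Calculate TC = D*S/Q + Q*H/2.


Ordering cost = D*S/Q = 2599.9305
Holding cost = Q*H/2 = 1773.7001
TC = 2599.9305 + 1773.7001 = 4373.6306

4373.6306 $/yr


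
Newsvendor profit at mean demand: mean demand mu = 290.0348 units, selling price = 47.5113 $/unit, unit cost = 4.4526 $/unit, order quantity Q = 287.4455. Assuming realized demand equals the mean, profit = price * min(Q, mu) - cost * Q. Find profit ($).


Sales at mu = min(287.4455, 290.0348) = 287.4455
Revenue = 47.5113 * 287.4455 = 13656.9094
Total cost = 4.4526 * 287.4455 = 1279.8798
Profit = 13656.9094 - 1279.8798 = 12377.0296

12377.0296 $


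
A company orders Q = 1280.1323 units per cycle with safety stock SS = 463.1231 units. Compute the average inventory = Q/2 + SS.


Q/2 = 640.0661
Avg = 640.0661 + 463.1231 = 1103.1892

1103.1892 units


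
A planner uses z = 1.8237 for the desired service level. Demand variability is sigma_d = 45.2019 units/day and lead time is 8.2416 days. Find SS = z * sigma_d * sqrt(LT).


sqrt(LT) = sqrt(8.2416) = 2.8708
SS = 1.8237 * 45.2019 * 2.8708 = 236.6551

236.6551 units


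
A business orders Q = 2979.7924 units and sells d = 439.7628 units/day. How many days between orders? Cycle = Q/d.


Cycle = 2979.7924 / 439.7628 = 6.7759

6.7759 days


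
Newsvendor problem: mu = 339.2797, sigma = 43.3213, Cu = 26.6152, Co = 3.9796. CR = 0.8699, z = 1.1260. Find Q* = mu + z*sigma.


CR = Cu/(Cu+Co) = 26.6152/(26.6152+3.9796) = 0.8699
z = 1.1260
Q* = 339.2797 + 1.1260 * 43.3213 = 388.0595

388.0595 units


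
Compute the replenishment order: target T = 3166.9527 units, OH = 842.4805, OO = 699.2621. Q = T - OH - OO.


Inventory position = OH + OO = 842.4805 + 699.2621 = 1541.7426
Q = 3166.9527 - 1541.7426 = 1625.2101

1625.2101 units


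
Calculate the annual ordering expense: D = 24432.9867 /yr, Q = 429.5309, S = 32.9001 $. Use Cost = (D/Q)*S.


Number of orders = D/Q = 56.8830
Cost = 56.8830 * 32.9001 = 1871.4549

1871.4549 $/yr


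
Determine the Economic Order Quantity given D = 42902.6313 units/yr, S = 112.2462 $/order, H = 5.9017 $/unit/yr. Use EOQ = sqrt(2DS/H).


2*D*S = 2 * 42902.6313 * 112.2462 = 9631314.6669
2*D*S/H = 1631955.9901
EOQ = sqrt(1631955.9901) = 1277.4803

1277.4803 units


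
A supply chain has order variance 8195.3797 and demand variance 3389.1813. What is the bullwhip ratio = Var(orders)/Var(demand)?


BW = 8195.3797 / 3389.1813 = 2.4181

2.4181


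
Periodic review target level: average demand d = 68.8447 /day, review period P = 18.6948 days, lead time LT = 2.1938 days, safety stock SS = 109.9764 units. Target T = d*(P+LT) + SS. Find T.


P + LT = 20.8886
d*(P+LT) = 68.8447 * 20.8886 = 1438.0694
T = 1438.0694 + 109.9764 = 1548.0458

1548.0458 units


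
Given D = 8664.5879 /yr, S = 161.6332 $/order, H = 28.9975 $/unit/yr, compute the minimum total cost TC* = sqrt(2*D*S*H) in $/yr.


2*D*S*H = 81221131.5742
TC* = sqrt(81221131.5742) = 9012.2767

9012.2767 $/yr


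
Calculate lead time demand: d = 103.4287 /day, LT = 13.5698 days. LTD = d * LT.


LTD = 103.4287 * 13.5698 = 1403.5068

1403.5068 units


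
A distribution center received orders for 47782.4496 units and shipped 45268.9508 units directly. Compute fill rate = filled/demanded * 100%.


FR = 45268.9508 / 47782.4496 * 100 = 94.7397

94.7397%


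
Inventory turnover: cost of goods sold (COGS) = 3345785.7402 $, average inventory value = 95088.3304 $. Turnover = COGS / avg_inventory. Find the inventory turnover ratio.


Turnover = 3345785.7402 / 95088.3304 = 35.1861

35.1861


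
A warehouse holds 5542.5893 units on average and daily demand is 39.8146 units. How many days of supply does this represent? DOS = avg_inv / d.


DOS = 5542.5893 / 39.8146 = 139.2100

139.2100 days


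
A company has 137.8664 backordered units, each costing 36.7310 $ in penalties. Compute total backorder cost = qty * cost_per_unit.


Total = 137.8664 * 36.7310 = 5063.9707

5063.9707 $


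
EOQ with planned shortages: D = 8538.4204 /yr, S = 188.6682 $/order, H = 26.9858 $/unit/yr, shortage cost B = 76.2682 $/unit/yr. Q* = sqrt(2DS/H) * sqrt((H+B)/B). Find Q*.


sqrt(2DS/H) = 345.5298
sqrt((H+B)/B) = 1.1635
Q* = 345.5298 * 1.1635 = 402.0381

402.0381 units


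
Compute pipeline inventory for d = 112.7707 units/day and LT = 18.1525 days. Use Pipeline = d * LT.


Pipeline = 112.7707 * 18.1525 = 2047.0701

2047.0701 units


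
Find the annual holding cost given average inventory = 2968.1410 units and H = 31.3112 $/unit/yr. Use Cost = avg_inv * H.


Cost = 2968.1410 * 31.3112 = 92936.0565

92936.0565 $/yr


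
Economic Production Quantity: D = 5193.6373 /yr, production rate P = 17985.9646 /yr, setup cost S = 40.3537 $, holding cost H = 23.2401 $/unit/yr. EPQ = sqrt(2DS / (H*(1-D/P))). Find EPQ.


1 - D/P = 1 - 0.2888 = 0.7112
H*(1-D/P) = 16.5293
2DS = 419164.9630
EPQ = sqrt(25358.9433) = 159.2449

159.2449 units


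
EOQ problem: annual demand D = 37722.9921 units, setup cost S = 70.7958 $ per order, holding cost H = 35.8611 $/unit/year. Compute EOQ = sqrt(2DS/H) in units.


2*D*S = 2 * 37722.9921 * 70.7958 = 5341258.8082
2*D*S/H = 148942.9719
EOQ = sqrt(148942.9719) = 385.9313

385.9313 units


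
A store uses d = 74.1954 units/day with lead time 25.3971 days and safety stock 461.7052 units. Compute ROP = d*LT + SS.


d*LT = 74.1954 * 25.3971 = 1884.3480
ROP = 1884.3480 + 461.7052 = 2346.0532

2346.0532 units


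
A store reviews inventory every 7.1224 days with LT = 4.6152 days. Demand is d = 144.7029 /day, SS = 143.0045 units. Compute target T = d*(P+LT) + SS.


P + LT = 11.7376
d*(P+LT) = 144.7029 * 11.7376 = 1698.4648
T = 1698.4648 + 143.0045 = 1841.4693

1841.4693 units


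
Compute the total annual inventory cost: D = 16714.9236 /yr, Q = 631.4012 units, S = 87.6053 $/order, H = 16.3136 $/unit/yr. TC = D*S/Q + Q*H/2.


Ordering cost = D*S/Q = 2319.1529
Holding cost = Q*H/2 = 5150.2133
TC = 2319.1529 + 5150.2133 = 7469.3662

7469.3662 $/yr


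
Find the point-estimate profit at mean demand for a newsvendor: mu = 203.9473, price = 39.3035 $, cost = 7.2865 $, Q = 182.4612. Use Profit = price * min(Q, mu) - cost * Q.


Sales at mu = min(182.4612, 203.9473) = 182.4612
Revenue = 39.3035 * 182.4612 = 7171.3638
Total cost = 7.2865 * 182.4612 = 1329.5035
Profit = 7171.3638 - 1329.5035 = 5841.8602

5841.8602 $
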